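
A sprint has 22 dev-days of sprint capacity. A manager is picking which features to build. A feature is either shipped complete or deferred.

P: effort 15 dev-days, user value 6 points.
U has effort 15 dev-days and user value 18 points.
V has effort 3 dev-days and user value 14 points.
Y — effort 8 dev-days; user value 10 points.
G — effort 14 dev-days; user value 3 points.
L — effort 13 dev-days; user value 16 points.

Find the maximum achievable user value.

Take U and V: effort 15 + 3 = 18 ≤ 22, user value 18 + 14 = 32.
No other feasible combination does better.

32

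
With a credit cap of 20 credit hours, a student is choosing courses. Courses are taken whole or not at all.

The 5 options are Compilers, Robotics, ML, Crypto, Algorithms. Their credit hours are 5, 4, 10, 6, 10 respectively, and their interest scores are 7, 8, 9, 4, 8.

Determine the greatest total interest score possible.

24

Allowing fractional choices, the relaxed optimum would be about 24.8, but courses are indivisible.
Compilers + Robotics + Algorithms: credit hours 5 + 4 + 10 = 19 ≤ 20, interest score 7 + 8 + 8 = 23.
Robotics + ML + Crypto: credit hours 4 + 10 + 6 = 20 ≤ 20, interest score 8 + 9 + 4 = 21.
Compilers + Robotics + ML: credit hours 5 + 4 + 10 = 19 ≤ 20, interest score 7 + 8 + 9 = 24.
Best is Compilers, Robotics, and ML with total interest score 24.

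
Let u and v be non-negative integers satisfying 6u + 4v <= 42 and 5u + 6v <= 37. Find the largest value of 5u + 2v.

35

(u,v)=(7,0): 6·7+4·0=42≤42, 5·7+6·0=35≤37, objective 35.
(u,v)=(6,1): 6·6+4·1=40≤42, 5·6+6·1=36≤37, objective 32.
(u,v)=(6,0): 6·6+4·0=36≤42, 5·6+6·0=30≤37, objective 30.
The best lattice point is (7,0), giving 35.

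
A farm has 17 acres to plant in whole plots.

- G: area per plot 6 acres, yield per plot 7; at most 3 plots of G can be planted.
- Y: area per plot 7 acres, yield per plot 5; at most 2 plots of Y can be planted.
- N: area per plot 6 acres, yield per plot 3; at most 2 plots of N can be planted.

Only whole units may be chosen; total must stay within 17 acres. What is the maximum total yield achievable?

G has the best ratio (7/6); taking only G gives at most 2×7 = 14 (stopped by the area limit).
Optimal: 2×G: area 12 ≤ 17, yield 2·7 = 14.

14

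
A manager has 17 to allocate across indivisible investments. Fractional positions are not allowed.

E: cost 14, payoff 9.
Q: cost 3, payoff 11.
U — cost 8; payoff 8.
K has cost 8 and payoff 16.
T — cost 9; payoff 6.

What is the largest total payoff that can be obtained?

This is a 0-1 knapsack instance.
U + K: cost 8 + 8 = 16 ≤ 17, payoff 8 + 16 = 24.
Q + K: cost 3 + 8 = 11 ≤ 17, payoff 11 + 16 = 27.
K + T: cost 8 + 9 = 17 ≤ 17, payoff 16 + 6 = 22.
Best is Q and K with total payoff 27.

27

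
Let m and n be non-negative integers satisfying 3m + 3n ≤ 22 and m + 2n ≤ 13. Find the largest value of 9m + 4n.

63

Relaxing integrality, the LP optimum is 66.00 at (m,n) = (7.33, 0), which is not an integer point.
(m,n)=(7,0): 3·7+3·0=21≤22, 1·7+2·0=7≤13, objective 63.
(m,n)=(6,1): 3·6+3·1=21≤22, 1·6+2·1=8≤13, objective 58.
No feasible integer point exceeds 63.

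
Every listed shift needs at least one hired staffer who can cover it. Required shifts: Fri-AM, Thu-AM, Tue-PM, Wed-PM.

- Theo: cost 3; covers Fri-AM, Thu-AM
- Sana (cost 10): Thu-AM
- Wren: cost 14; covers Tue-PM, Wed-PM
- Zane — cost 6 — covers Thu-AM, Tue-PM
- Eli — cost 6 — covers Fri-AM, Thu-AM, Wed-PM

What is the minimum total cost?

12

The greedy cost-per-new-shift heuristic would pick Theo, Zane, and Eli for 15, but a cheaper cover exists.
Choose Zane and Eli: together they cover Fri-AM, Thu-AM, Tue-PM, Wed-PM — every shift.
Total cost: 6 + 6 = 12.
No cover costs less than 12.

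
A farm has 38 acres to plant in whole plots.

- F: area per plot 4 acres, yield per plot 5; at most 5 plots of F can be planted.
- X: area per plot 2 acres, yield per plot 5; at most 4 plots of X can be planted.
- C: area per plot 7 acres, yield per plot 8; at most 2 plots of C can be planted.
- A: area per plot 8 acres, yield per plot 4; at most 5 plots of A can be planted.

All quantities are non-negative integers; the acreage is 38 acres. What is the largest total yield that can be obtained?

X has the best ratio (5/2); taking only X gives at most 4×5 = 20 (stopped by the supply cap of 4).
Mixing does better — 4×F, 4×X, and 2×C: area 38 ≤ 38, yield 4·5 + 4·5 + 2·8 = 56.

56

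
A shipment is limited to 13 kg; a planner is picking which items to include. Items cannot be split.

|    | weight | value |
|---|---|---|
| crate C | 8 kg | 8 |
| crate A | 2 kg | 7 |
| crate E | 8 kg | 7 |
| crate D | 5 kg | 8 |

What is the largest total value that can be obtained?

16

Treat it as a binary knapsack problem.
crate A + crate D: weight 2 + 5 = 7 ≤ 13, value 7 + 8 = 15.
crate C + crate D: weight 8 + 5 = 13 ≤ 13, value 8 + 8 = 16.
Best is crate C and crate D with total value 16.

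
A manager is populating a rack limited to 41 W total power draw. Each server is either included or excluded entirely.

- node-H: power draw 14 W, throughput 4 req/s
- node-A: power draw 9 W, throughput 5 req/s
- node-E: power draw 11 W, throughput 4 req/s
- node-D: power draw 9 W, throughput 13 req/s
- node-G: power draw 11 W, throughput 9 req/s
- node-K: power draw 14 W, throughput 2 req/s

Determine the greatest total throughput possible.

Allowing fractional choices, the relaxed optimum would be about 31.3, but servers are indivisible.
node-A + node-D + node-G: power draw 9 + 9 + 11 = 29 ≤ 41, throughput 5 + 13 + 9 = 27.
node-A + node-E + node-D + node-G: power draw 9 + 11 + 9 + 11 = 40 ≤ 41, throughput 5 + 4 + 13 + 9 = 31.
Best is node-A, node-E, node-D, and node-G with total throughput 31.

31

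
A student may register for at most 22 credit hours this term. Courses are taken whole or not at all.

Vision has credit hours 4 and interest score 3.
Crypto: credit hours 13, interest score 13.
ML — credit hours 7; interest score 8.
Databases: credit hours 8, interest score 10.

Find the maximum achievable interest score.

23

Allowing fractional choices, the relaxed optimum would be about 25.0, but courses are indivisible.
Crypto + Databases: credit hours 13 + 8 = 21 ≤ 22, interest score 13 + 10 = 23.
Vision + ML + Databases: credit hours 4 + 7 + 8 = 19 ≤ 22, interest score 3 + 8 + 10 = 21.
Best is Crypto and Databases with total interest score 23.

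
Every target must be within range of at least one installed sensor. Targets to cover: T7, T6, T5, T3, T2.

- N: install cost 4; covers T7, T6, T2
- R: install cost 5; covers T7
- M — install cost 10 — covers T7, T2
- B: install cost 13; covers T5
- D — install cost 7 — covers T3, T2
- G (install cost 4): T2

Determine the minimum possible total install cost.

Choose N, B, and D: together they cover T7, T6, T5, T3, T2 — every target.
Total install cost: 4 + 13 + 7 = 24.
No cover costs less than 24.

24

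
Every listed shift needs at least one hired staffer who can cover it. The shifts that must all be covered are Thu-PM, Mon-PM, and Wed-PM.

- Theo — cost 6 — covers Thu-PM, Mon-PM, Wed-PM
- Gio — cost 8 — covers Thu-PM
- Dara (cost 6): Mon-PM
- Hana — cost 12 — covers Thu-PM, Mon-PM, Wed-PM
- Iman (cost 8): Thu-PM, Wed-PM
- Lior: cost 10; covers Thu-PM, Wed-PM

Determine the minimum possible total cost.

6

This is an integer covering problem.
Theo alone covers Thu-PM, Mon-PM, Wed-PM — every shift.
Total cost: 6.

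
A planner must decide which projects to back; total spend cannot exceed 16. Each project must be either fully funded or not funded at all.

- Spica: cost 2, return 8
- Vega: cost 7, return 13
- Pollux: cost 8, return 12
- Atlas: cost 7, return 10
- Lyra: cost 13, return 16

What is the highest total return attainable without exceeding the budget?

Spica + Lyra: cost 2 + 13 = 15 ≤ 16, return 8 + 16 = 24.
Vega + Pollux: cost 7 + 8 = 15 ≤ 16, return 13 + 12 = 25.
Spica + Vega + Atlas: cost 2 + 7 + 7 = 16 ≤ 16, return 8 + 13 + 10 = 31.
Best is Spica, Vega, and Atlas with total return 31.

31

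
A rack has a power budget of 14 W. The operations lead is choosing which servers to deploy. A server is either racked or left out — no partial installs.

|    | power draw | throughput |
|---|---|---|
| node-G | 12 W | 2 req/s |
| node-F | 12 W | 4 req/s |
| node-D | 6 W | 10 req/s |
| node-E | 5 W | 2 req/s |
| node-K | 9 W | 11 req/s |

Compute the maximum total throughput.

Allowing fractional choices, the relaxed optimum would be about 19.8, but servers are indivisible.
node-D + node-E: power draw 6 + 5 = 11 ≤ 14, throughput 10 + 2 = 12.
node-E + node-K: power draw 5 + 9 = 14 ≤ 14, throughput 2 + 11 = 13.
Best is node-E and node-K with total throughput 13.

13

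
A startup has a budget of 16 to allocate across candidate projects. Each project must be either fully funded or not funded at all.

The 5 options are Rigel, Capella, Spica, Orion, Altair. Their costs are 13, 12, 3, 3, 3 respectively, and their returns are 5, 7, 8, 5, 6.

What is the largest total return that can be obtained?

Capella + Spica: cost 12 + 3 = 15 ≤ 16, return 7 + 8 = 15.
Spica + Orion + Altair: cost 3 + 3 + 3 = 9 ≤ 16, return 8 + 5 + 6 = 19.
Best is Spica, Orion, and Altair with total return 19.

19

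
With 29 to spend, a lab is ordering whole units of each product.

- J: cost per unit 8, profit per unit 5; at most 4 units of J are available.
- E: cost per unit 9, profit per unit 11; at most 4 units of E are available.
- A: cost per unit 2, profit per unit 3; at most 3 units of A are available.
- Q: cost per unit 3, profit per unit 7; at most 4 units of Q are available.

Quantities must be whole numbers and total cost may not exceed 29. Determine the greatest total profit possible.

48

Q has the best ratio (7/3); taking only Q gives at most 4×7 = 28 (stopped by the supply cap of 4).
Mixing does better — 1×E, 3×A, and 4×Q: cost 27 ≤ 29, profit 1·11 + 3·3 + 4·7 = 48.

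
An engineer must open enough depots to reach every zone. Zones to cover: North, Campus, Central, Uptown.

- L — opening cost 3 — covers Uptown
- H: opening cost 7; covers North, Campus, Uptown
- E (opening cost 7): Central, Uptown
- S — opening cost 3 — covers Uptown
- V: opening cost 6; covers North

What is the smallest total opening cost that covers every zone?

14

Choose H and E: together they cover North, Campus, Central, Uptown — every zone.
Total opening cost: 7 + 7 = 14.
No cover costs less than 14.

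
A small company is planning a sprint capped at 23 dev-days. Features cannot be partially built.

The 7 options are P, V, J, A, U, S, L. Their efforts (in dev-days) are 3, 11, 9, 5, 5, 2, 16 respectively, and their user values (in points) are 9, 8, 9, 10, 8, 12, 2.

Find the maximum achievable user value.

Allowing fractional choices, the relaxed optimum would be about 47.0, but features are indivisible.
P + A + U + S: effort 3 + 5 + 5 + 2 = 15 ≤ 23, user value 9 + 10 + 8 + 12 = 39.
P + V + A + S: effort 3 + 11 + 5 + 2 = 21 ≤ 23, user value 9 + 8 + 10 + 12 = 39.
P + J + A + S: effort 3 + 9 + 5 + 2 = 19 ≤ 23, user value 9 + 9 + 10 + 12 = 40.
Best is P, J, A, and S with total user value 40.

40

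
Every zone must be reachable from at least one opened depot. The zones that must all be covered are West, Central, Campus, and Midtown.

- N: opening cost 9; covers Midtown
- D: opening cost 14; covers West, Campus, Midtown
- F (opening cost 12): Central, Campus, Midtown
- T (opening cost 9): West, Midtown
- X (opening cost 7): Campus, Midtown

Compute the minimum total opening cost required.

This is a weighted set-cover instance.
The greedy cost-per-new-zone heuristic would pick X, T, and F for 28, but a cheaper cover exists.
Choose F and T: together they cover West, Central, Campus, Midtown — every zone.
Total opening cost: 12 + 9 = 21.
No cover costs less than 21.

21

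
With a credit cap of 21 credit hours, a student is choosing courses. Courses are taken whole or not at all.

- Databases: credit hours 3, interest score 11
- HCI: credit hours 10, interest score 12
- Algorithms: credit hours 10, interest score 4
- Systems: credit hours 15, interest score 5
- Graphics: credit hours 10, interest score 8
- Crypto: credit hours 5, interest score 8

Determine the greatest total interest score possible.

Allowing fractional choices, the relaxed optimum would be about 33.4, but courses are indivisible.
Databases + Graphics + Crypto: credit hours 3 + 10 + 5 = 18 ≤ 21, interest score 11 + 8 + 8 = 27.
Databases + HCI + Crypto: credit hours 3 + 10 + 5 = 18 ≤ 21, interest score 11 + 12 + 8 = 31.
Best is Databases, HCI, and Crypto with total interest score 31.

31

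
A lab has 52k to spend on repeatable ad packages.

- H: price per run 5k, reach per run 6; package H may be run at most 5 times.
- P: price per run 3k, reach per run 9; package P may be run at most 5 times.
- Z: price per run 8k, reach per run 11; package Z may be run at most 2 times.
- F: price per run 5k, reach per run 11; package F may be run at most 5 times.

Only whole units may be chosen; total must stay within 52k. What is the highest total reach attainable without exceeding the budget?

112

P has the best ratio (9/3); taking only P gives at most 5×9 = 45 (stopped by the supply cap of 5).
Mixing does better — 2×H, 5×P, and 5×F: price 50 ≤ 52, reach 2·6 + 5·9 + 5·11 = 112.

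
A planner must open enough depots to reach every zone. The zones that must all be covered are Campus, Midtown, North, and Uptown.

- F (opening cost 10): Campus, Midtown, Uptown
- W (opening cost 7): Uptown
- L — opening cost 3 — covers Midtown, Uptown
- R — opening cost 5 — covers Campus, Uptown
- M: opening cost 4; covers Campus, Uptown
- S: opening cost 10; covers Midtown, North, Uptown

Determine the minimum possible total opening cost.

The greedy cost-per-new-zone heuristic would pick L, M, and S for 17, but a cheaper cover exists.
Choose M and S: together they cover Campus, Midtown, North, Uptown — every zone.
Total opening cost: 4 + 10 = 14.
No cover costs less than 14.

14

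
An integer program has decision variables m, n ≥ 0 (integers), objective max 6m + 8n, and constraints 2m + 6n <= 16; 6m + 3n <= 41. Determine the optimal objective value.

38

The continuous relaxation peaks at (6.6, 0.467) with value 43.33; rounding to a feasible lattice point costs some objective.
(m,n)=(5,1) is feasible, giving 38.
(m,n)=(6,0) is feasible, giving 36.
(m,n)=(4,1) is feasible, giving 32.
No feasible integer point exceeds 38.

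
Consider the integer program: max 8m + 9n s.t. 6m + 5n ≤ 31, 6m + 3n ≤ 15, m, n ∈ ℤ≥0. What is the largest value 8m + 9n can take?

(m,n)=(0,5): 6·0+5·5=25≤31, 6·0+3·5=15≤15, objective 45.
(m,n)=(0,4): 6·0+5·4=20≤31, 6·0+3·4=12≤15, objective 36.
Maximum is 45 at (m,n)=(0,5).

45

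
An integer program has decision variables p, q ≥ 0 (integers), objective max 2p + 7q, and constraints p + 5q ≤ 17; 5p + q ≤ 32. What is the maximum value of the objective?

(p,q)=(6,2) is feasible, giving 26.
(p,q)=(5,2) is feasible, giving 24.
(p,q)=(4,2) is feasible, giving 22.
No feasible integer point exceeds 26.

26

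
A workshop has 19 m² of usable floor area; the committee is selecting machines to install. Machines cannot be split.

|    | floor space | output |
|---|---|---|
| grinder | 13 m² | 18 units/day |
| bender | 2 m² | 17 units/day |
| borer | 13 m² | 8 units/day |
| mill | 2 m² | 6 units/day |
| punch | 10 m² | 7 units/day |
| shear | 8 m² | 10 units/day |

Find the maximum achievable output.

Allowing fractional choices, the relaxed optimum would be about 43.5, but machines are indivisible.
grinder + bender + mill: floor space 13 + 2 + 2 = 17 ≤ 19, output 18 + 17 + 6 = 41.
bender + mill + shear: floor space 2 + 2 + 8 = 12 ≤ 19, output 17 + 6 + 10 = 33.
grinder + bender: floor space 13 + 2 = 15 ≤ 19, output 18 + 17 = 35.
Best is grinder, bender, and mill with total output 41.

41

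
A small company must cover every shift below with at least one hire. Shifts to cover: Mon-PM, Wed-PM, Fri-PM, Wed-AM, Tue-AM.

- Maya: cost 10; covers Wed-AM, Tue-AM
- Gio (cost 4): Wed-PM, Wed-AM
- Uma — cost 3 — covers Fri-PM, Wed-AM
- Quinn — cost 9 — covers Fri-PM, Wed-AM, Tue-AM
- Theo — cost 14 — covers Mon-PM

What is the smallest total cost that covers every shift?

27

This is a weighted set-cover instance.
Choose Gio, Quinn, and Theo: together they cover Mon-PM, Wed-PM, Fri-PM, Wed-AM, Tue-AM — every shift.
Total cost: 4 + 9 + 14 = 27.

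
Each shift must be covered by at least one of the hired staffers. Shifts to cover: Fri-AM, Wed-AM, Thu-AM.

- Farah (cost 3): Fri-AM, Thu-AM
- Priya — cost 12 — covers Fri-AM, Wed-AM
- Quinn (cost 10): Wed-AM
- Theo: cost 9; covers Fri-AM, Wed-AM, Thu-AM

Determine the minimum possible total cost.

9

This is an integer covering problem.
The greedy cost-per-new-shift heuristic would pick Farah and Theo for 12, but a cheaper cover exists.
Theo alone covers Fri-AM, Wed-AM, Thu-AM — every shift.
Total cost: 9.
No cover costs less than 9.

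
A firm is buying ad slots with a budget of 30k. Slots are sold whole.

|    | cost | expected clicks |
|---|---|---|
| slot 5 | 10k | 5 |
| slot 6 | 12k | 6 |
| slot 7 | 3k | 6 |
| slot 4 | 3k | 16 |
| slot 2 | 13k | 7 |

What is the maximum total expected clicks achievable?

slot 7 + slot 4 + slot 2: cost 3 + 3 + 13 = 19 ≤ 30, expected clicks 6 + 16 + 7 = 29.
slot 5 + slot 6 + slot 7 + slot 4: cost 10 + 12 + 3 + 3 = 28 ≤ 30, expected clicks 5 + 6 + 6 + 16 = 33.
slot 5 + slot 7 + slot 4 + slot 2: cost 10 + 3 + 3 + 13 = 29 ≤ 30, expected clicks 5 + 6 + 16 + 7 = 34.
Best is slot 5, slot 7, slot 4, and slot 2 with total expected clicks 34.

34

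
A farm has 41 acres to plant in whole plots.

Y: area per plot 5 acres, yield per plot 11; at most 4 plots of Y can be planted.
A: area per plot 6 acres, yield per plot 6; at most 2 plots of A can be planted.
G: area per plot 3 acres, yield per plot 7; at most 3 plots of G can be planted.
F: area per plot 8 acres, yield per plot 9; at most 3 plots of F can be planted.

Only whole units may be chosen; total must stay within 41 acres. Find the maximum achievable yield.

77

Take 4×Y, 2×A, and 3×G: area 41 ≤ 41, yield 4·11 + 2·6 + 3·7 = 77.
G has the best ratio (7/3) and is taken to its limit of 3; remaining capacity is filled optimally with the others.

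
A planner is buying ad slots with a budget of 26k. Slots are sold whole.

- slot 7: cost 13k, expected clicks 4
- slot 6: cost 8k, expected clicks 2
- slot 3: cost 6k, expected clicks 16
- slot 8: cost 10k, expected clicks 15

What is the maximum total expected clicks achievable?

This is a 0-1 knapsack instance.
Take slot 6, slot 3, and slot 8: cost 8 + 6 + 10 = 24 ≤ 26, expected clicks 2 + 16 + 15 = 33.
No other feasible combination does better.

33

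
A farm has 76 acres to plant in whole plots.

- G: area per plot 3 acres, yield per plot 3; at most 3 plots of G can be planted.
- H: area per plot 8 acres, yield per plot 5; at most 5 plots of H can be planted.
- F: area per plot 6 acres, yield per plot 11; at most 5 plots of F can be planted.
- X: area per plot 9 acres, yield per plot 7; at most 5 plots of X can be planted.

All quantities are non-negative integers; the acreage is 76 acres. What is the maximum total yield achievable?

F has the best ratio (11/6); taking only F gives at most 5×11 = 55 (stopped by the supply cap of 5).
Mixing does better — 3×G, 5×F, and 4×X: area 75 ≤ 76, yield 3·3 + 5·11 + 4·7 = 92.

92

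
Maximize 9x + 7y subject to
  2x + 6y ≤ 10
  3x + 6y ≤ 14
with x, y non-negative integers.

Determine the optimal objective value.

(x,y)=(4,0) is feasible, giving 36.
(x,y)=(3,0) is feasible, giving 27.
The best lattice point is (4,0), giving 36.

36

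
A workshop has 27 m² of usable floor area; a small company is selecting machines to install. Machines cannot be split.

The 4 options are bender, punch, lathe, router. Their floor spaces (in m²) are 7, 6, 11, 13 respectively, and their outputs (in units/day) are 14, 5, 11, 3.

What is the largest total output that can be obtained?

30

Allowing fractional choices, the relaxed optimum would be about 30.7, but machines are indivisible.
bender + punch + router: floor space 7 + 6 + 13 = 26 ≤ 27, output 14 + 5 + 3 = 22.
bender + punch + lathe: floor space 7 + 6 + 11 = 24 ≤ 27, output 14 + 5 + 11 = 30.
bender + lathe: floor space 7 + 11 = 18 ≤ 27, output 14 + 11 = 25.
Best is bender, punch, and lathe with total output 30.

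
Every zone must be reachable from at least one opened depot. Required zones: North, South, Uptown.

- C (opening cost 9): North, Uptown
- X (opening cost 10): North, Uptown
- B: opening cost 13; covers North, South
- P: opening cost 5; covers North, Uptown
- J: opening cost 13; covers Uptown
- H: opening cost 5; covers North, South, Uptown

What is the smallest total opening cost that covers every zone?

5

This is an integer covering problem.
H alone covers North, South, Uptown — every zone.
Total opening cost: 5.
No cover costs less than 5.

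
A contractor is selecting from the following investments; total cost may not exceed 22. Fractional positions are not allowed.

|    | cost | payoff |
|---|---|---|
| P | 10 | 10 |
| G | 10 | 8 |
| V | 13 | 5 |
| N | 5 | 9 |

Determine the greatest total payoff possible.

19

Allowing fractional choices, the relaxed optimum would be about 24.6, but investments are indivisible.
P + N: cost 10 + 5 = 15 ≤ 22, payoff 10 + 9 = 19.
P + G: cost 10 + 10 = 20 ≤ 22, payoff 10 + 8 = 18.
Best is P and N with total payoff 19.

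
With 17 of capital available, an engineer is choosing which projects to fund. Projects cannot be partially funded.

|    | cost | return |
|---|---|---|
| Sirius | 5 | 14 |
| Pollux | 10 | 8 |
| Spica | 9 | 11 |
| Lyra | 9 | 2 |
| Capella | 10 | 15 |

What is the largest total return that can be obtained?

This is a 0-1 knapsack instance.
Take Sirius and Capella: cost 5 + 10 = 15 ≤ 17, return 14 + 15 = 29.
No other feasible combination does better.

29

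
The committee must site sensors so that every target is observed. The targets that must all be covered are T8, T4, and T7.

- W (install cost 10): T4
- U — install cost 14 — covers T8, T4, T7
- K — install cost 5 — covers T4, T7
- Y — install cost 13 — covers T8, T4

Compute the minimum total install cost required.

14

U alone covers T8, T4, T7 — every target.
Total install cost: 14.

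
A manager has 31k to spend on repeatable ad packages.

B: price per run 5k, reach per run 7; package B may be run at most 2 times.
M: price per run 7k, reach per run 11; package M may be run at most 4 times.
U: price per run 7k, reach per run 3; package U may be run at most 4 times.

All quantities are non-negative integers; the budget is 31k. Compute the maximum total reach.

47

2×B and 3×M: price 31 ≤ 31, reach 2·7 + 3·11 = 47.
4×M: price 28 ≤ 31, reach 4·11 = 44.
Best is 47.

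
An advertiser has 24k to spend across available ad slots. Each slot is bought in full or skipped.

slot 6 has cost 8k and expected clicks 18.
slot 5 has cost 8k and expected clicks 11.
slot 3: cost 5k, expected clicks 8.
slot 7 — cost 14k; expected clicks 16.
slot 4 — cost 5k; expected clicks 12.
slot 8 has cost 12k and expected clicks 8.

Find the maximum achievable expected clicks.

Take slot 6, slot 5, and slot 4: cost 8 + 8 + 5 = 21 ≤ 24, expected clicks 18 + 11 + 12 = 41.
No other feasible combination does better.

41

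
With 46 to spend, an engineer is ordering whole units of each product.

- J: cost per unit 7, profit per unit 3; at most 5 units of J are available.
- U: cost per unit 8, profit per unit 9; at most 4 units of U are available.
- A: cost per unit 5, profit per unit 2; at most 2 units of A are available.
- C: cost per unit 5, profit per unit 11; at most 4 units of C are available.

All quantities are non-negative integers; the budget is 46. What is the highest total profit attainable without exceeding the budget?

3×U and 4×C: cost 44 ≤ 46, profit 3·9 + 4·11 = 71.
2×U, 2×A, and 4×C: cost 46 ≤ 46, profit 2·9 + 2·2 + 4·11 = 66.
Best is 71.

71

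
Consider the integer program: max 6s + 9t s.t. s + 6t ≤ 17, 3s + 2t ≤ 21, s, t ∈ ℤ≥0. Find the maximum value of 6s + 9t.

48

The continuous relaxation peaks at (5.75, 1.88) with value 51.38; rounding to a feasible lattice point costs some objective.
(s,t)=(5,2): 1·5+6·2=17≤17, 3·5+2·2=19≤21, objective 48.
(s,t)=(6,1): 1·6+6·1=12≤17, 3·6+2·1=20≤21, objective 45.
The best lattice point is (5,2), giving 48.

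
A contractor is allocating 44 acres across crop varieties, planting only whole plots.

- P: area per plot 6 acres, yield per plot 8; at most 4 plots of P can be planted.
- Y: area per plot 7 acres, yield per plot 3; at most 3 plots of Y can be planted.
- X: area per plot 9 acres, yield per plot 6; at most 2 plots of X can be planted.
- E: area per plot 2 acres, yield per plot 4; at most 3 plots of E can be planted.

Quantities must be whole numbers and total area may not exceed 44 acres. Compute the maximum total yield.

This is a bounded integer knapsack.
E has the best ratio (4/2); taking only E gives at most 3×4 = 12 (stopped by the supply cap of 3).
Mixing does better — 4×P, 1×X, and 3×E: area 39 ≤ 44, yield 4·8 + 1·6 + 3·4 = 50.

50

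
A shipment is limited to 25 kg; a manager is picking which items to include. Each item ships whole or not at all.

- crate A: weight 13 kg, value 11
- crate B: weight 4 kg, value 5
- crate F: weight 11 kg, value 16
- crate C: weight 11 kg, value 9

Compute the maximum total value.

Allowing fractional choices, the relaxed optimum would be about 29.5, but items are indivisible.
crate F + crate C: weight 11 + 11 = 22 ≤ 25, value 16 + 9 = 25.
crate A + crate F: weight 13 + 11 = 24 ≤ 25, value 11 + 16 = 27.
Best is crate A and crate F with total value 27.

27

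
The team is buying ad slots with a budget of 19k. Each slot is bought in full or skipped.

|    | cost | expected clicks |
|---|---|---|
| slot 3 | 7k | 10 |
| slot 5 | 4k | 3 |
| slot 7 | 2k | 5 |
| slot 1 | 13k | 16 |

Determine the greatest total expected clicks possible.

24

Allowing fractional choices, the relaxed optimum would be about 27.3, but ad slots are indivisible.
slot 5 + slot 1: cost 4 + 13 = 17 ≤ 19, expected clicks 3 + 16 = 19.
slot 7 + slot 1: cost 2 + 13 = 15 ≤ 19, expected clicks 5 + 16 = 21.
slot 5 + slot 7 + slot 1: cost 4 + 2 + 13 = 19 ≤ 19, expected clicks 3 + 5 + 16 = 24.
Best is slot 5, slot 7, and slot 1 with total expected clicks 24.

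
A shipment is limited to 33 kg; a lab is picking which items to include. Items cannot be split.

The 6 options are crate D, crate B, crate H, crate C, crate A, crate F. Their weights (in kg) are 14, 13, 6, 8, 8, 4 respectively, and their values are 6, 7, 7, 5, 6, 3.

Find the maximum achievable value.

23

Allowing fractional choices, the relaxed optimum would be about 24.8, but items are indivisible.
crate D + crate H + crate A + crate F: weight 14 + 6 + 8 + 4 = 32 ≤ 33, value 6 + 7 + 6 + 3 = 22.
crate B + crate H + crate C + crate F: weight 13 + 6 + 8 + 4 = 31 ≤ 33, value 7 + 7 + 5 + 3 = 22.
crate B + crate H + crate A + crate F: weight 13 + 6 + 8 + 4 = 31 ≤ 33, value 7 + 7 + 6 + 3 = 23.
Best is crate B, crate H, crate A, and crate F with total value 23.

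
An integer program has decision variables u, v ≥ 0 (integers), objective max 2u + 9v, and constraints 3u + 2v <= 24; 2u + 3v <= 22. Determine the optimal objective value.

Relaxing integrality, the LP optimum is 66.00 at (u,v) = (0, 7.33), which is not an integer point.
(u,v)=(0,7) is feasible, giving 63.
(u,v)=(1,6) is feasible, giving 56.
(u,v)=(0,6) is feasible, giving 54.
No feasible integer point exceeds 63.

63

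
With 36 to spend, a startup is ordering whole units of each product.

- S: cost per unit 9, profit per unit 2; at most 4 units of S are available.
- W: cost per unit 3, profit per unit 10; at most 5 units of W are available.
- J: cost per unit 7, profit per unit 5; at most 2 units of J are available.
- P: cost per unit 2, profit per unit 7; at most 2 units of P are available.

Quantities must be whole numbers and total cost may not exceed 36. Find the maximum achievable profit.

P has the best ratio (7/2); taking only P gives at most 2×7 = 14 (stopped by the supply cap of 2).
Mixing does better — 5×W, 2×J, and 2×P: cost 33 ≤ 36, profit 5·10 + 2·5 + 2·7 = 74.

74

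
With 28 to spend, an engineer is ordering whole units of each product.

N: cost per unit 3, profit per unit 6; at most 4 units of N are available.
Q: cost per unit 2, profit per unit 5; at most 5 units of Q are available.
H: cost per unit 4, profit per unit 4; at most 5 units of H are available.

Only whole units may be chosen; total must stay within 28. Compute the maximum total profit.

4×N, 4×Q, and 2×H: cost 28 ≤ 28, profit 4·6 + 4·5 + 2·4 = 52.
4×N, 5×Q, and 1×H: cost 26 ≤ 28, profit 4·6 + 5·5 + 1·4 = 53.
Best is 53.

53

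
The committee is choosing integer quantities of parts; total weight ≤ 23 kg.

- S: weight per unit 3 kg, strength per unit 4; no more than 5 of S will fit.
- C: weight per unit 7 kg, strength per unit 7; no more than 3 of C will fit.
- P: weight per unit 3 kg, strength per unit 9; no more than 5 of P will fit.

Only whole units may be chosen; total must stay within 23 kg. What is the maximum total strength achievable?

53

2×S and 5×P: weight 21 ≤ 23, strength 2·4 + 5·9 = 53.
1×C and 5×P: weight 22 ≤ 23, strength 1·7 + 5·9 = 52.
Best is 53.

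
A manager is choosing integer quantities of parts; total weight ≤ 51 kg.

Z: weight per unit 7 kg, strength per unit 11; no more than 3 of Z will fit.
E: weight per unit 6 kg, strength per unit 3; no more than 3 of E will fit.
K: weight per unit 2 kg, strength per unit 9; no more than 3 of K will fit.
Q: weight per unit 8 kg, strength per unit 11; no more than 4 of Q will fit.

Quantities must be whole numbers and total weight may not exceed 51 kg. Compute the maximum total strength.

K has the best ratio (9/2); taking only K gives at most 3×9 = 27 (stopped by the supply cap of 3).
Mixing does better — 3×Z, 3×K, and 3×Q: weight 51 ≤ 51, strength 3·11 + 3·9 + 3·11 = 93.

93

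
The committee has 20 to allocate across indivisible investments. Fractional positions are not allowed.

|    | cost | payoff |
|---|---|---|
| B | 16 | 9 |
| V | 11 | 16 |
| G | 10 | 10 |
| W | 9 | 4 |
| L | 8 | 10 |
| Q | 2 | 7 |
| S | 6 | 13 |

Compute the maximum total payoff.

36

Allowing fractional choices, the relaxed optimum would be about 37.2, but investments are indivisible.
L + Q + S: cost 8 + 2 + 6 = 16 ≤ 20, payoff 10 + 7 + 13 = 30.
V + Q + S: cost 11 + 2 + 6 = 19 ≤ 20, payoff 16 + 7 + 13 = 36.
Best is V, Q, and S with total payoff 36.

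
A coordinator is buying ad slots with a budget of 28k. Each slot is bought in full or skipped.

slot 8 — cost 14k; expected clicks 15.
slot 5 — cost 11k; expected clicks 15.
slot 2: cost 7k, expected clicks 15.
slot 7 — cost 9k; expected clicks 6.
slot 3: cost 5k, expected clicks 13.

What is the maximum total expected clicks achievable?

This is a 0-1 knapsack instance.
Take slot 5, slot 2, and slot 3: cost 11 + 7 + 5 = 23 ≤ 28, expected clicks 15 + 15 + 13 = 43.
No feasible combination exceeds this.

43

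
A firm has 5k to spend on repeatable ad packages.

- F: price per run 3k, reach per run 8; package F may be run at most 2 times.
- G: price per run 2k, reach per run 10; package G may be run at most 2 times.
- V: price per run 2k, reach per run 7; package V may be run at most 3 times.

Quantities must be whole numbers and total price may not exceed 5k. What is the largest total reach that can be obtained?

This is a bounded integer knapsack.
Take 2×G: price 4 ≤ 5, reach 2·10 = 20.
G has the best ratio (10/2) and is taken to its limit of 2; remaining capacity is filled optimally with the others.

20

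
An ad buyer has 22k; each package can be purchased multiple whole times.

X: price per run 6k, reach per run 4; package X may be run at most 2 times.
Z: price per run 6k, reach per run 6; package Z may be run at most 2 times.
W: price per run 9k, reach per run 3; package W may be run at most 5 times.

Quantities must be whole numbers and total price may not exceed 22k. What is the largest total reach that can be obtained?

16

Z has the best ratio (6/6); taking only Z gives at most 2×6 = 12 (stopped by the supply cap of 2).
Mixing does better — 1×X and 2×Z: price 18 ≤ 22, reach 1·4 + 2·6 = 16.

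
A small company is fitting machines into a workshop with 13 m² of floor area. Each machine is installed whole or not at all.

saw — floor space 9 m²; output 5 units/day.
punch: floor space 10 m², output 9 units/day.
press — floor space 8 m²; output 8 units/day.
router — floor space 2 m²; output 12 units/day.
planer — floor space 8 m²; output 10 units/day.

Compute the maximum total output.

punch + router: floor space 10 + 2 = 12 ≤ 13, output 9 + 12 = 21.
router + planer: floor space 2 + 8 = 10 ≤ 13, output 12 + 10 = 22.
Best is router and planer with total output 22.

22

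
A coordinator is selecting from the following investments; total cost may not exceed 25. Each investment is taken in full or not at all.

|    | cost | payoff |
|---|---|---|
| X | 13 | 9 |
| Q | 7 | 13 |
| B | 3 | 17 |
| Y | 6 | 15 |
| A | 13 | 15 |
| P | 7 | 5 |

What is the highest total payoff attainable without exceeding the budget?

Q + B + Y + P: cost 7 + 3 + 6 + 7 = 23 ≤ 25, payoff 13 + 17 + 15 + 5 = 50.
B + Y + A: cost 3 + 6 + 13 = 22 ≤ 25, payoff 17 + 15 + 15 = 47.
Best is Q, B, Y, and P with total payoff 50.

50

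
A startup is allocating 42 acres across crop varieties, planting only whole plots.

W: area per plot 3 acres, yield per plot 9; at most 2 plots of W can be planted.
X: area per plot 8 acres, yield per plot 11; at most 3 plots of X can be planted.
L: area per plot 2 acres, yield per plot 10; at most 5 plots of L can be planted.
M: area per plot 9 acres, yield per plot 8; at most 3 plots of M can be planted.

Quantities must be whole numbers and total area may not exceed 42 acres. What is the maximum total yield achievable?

101

Take 2×W, 3×X, and 5×L: area 40 ≤ 42, yield 2·9 + 3·11 + 5·10 = 101.
L has the best ratio (10/2) and is taken to its limit of 5; remaining capacity is filled optimally with the others.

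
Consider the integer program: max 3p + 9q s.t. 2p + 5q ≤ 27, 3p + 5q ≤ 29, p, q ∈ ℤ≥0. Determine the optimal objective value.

48

Relaxing integrality, the LP optimum is 48.60 at (p,q) = (0, 5.4), which is not an integer point.
(p,q)=(1,5) is feasible, giving 48.
(p,q)=(0,5) is feasible, giving 45.
(p,q)=(2,4) is feasible, giving 42.
No feasible integer point exceeds 48.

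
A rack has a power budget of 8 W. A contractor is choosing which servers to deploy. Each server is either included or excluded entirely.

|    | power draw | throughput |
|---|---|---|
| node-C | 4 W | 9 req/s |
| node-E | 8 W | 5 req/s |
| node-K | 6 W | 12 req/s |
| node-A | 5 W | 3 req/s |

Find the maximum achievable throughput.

12

Take node-K: power draw 6 ≤ 8, throughput 12.
No other feasible combination does better.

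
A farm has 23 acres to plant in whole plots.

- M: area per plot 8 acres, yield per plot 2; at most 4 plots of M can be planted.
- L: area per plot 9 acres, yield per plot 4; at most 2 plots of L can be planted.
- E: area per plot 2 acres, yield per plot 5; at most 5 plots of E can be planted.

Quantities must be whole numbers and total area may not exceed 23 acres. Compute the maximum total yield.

29

E has the best ratio (5/2); taking only E gives at most 5×5 = 25 (stopped by the supply cap of 5).
Mixing does better — 1×L and 5×E: area 19 ≤ 23, yield 1·4 + 5·5 = 29.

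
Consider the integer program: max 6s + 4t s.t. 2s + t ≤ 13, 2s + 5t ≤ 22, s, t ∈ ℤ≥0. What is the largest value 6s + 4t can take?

40

The continuous relaxation peaks at (5.38, 2.25) with value 41.25; rounding to a feasible lattice point costs some objective.
(s,t)=(6,1): 2·6+1·1=13≤13, 2·6+5·1=17≤22, objective 40.
(s,t)=(5,2): 2·5+1·2=12≤13, 2·5+5·2=20≤22, objective 38.
The best lattice point is (6,1), giving 40.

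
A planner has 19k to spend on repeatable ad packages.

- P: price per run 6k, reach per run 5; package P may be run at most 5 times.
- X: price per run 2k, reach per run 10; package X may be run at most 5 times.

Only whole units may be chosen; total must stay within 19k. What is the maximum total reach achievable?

55

1×P and 5×X: price 16 ≤ 19, reach 1·5 + 5·10 = 55.
5×X: price 10 ≤ 19, reach 5·10 = 50.
Best is 55.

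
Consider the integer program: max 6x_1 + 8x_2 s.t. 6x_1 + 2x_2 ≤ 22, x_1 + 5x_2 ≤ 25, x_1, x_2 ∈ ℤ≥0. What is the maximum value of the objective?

44

Relaxing integrality, the LP optimum is 49.43 at (x_1,x_2) = (2.14, 4.57), which is not an integer point.
(x_1,x_2)=(2,4): 6·2+2·4=20≤22, 1·2+5·4=22≤25, objective 44.
(x_1,x_2)=(1,4): 6·1+2·4=14≤22, 1·1+5·4=21≤25, objective 38.
(x_1,x_2)=(2,3): 6·2+2·3=18≤22, 1·2+5·3=17≤25, objective 36.
(x_1,x_2)=(1,3): 6·1+2·3=12≤22, 1·1+5·3=16≤25, objective 30.
The best lattice point is (2,4), giving 44.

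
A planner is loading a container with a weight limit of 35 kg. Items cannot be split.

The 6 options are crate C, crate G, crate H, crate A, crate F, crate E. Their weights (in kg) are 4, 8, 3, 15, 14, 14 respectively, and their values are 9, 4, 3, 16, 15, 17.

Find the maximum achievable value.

44

Take crate C, crate H, crate F, and crate E: weight 4 + 3 + 14 + 14 = 35 ≤ 35, value 9 + 3 + 15 + 17 = 44.
No other feasible combination does better.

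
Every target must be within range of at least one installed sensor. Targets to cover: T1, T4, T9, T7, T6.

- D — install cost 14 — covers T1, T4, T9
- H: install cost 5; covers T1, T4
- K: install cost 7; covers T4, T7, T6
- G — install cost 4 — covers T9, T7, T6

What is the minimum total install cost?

Choose H and G: together they cover T1, T4, T9, T7, T6 — every target.
Total install cost: 5 + 4 = 9.

9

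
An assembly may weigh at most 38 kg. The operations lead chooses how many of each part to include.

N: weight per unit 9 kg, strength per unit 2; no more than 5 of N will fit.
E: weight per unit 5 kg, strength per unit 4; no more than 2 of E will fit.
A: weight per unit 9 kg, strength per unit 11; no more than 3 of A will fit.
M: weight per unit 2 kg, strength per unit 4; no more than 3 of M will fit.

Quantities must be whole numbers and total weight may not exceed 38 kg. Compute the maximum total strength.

49

M has the best ratio (4/2); taking only M gives at most 3×4 = 12 (stopped by the supply cap of 3).
Mixing does better — 1×E, 3×A, and 3×M: weight 38 ≤ 38, strength 1·4 + 3·11 + 3·4 = 49.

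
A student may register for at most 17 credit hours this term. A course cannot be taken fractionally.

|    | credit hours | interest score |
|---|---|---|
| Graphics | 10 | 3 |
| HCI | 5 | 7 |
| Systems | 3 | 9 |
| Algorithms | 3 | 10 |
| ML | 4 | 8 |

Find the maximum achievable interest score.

34

Allowing fractional choices, the relaxed optimum would be about 34.6, but courses are indivisible.
HCI + Systems + Algorithms + ML: credit hours 5 + 3 + 3 + 4 = 15 ≤ 17, interest score 7 + 9 + 10 + 8 = 34.
HCI + Systems + Algorithms: credit hours 5 + 3 + 3 = 11 ≤ 17, interest score 7 + 9 + 10 = 26.
Systems + Algorithms + ML: credit hours 3 + 3 + 4 = 10 ≤ 17, interest score 9 + 10 + 8 = 27.
Best is HCI, Systems, Algorithms, and ML with total interest score 34.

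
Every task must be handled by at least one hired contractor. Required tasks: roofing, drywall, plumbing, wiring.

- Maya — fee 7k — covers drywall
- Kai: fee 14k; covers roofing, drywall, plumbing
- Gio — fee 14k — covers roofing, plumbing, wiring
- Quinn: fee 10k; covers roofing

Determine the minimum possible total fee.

21

The greedy cost-per-new-task heuristic would pick Kai and Gio for 28, but a cheaper cover exists.
Choose Maya and Gio: together they cover roofing, drywall, plumbing, wiring — every task.
Total fee: 7 + 14 = 21.
No cover costs less than 21.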